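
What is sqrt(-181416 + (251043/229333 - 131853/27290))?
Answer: I*sqrt(42047289399647626408470)/481422890 ≈ 425.93*I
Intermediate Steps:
sqrt(-181416 + (251043/229333 - 131853/27290)) = sqrt(-181416 + (251043*(1/229333) - 131853*1/27290)) = sqrt(-181416 + (19311/17641 - 131853/27290)) = sqrt(-181416 - 1799021583/481422890) = sqrt(-87339614033823/481422890) = I*sqrt(42047289399647626408470)/481422890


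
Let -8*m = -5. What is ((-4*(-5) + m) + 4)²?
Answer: 38809/64 ≈ 606.39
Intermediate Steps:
m = 5/8 (m = -⅛*(-5) = 5/8 ≈ 0.62500)
((-4*(-5) + m) + 4)² = ((-4*(-5) + 5/8) + 4)² = ((20 + 5/8) + 4)² = (165/8 + 4)² = (197/8)² = 38809/64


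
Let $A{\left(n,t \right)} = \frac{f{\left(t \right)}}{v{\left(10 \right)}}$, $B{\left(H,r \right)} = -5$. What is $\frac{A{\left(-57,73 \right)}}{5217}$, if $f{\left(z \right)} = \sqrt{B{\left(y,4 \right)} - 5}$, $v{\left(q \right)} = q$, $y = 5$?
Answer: $\frac{i \sqrt{10}}{52170} \approx 6.0615 \cdot 10^{-5} i$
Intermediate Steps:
$f{\left(z \right)} = i \sqrt{10}$ ($f{\left(z \right)} = \sqrt{-5 - 5} = \sqrt{-10} = i \sqrt{10}$)
$A{\left(n,t \right)} = \frac{i \sqrt{10}}{10}$
$\frac{A{\left(-57,73 \right)}}{5217} = \frac{\frac{1}{10} i \sqrt{10}}{5217} = \frac{i \sqrt{10}}{10} \cdot \frac{1}{5217} = \frac{i \sqrt{10}}{52170}$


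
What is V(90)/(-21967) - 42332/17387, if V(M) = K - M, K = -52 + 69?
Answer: -928637793/381940229 ≈ -2.4314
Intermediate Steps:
K = 17
V(M) = 17 - M
V(90)/(-21967) - 42332/17387 = (17 - 1*90)/(-21967) - 42332/17387 = (17 - 90)*(-1/21967) - 42332*1/17387 = -73*(-1/21967) - 42332/17387 = 73/21967 - 42332/17387 = -928637793/381940229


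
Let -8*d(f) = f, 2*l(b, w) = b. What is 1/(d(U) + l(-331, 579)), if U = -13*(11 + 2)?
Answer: -8/1155 ≈ -0.0069264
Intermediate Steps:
l(b, w) = b/2
U = -169 (U = -13*13 = -169)
d(f) = -f/8
1/(d(U) + l(-331, 579)) = 1/(-⅛*(-169) + (½)*(-331)) = 1/(169/8 - 331/2) = 1/(-1155/8) = -8/1155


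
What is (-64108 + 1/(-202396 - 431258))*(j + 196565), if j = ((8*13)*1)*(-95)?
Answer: -7583572326821605/633654 ≈ -1.1968e+10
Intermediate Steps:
j = -9880 (j = (104*1)*(-95) = 104*(-95) = -9880)
(-64108 + 1/(-202396 - 431258))*(j + 196565) = (-64108 + 1/(-202396 - 431258))*(-9880 + 196565) = (-64108 + 1/(-633654))*186685 = (-64108 - 1/633654)*186685 = -40622290633/633654*186685 = -7583572326821605/633654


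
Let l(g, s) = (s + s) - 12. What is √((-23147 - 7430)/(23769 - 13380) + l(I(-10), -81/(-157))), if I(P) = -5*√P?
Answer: 13*I*√218992754199/1631073 ≈ 3.7298*I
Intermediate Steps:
l(g, s) = -12 + 2*s (l(g, s) = 2*s - 12 = -12 + 2*s)
√((-23147 - 7430)/(23769 - 13380) + l(I(-10), -81/(-157))) = √((-23147 - 7430)/(23769 - 13380) + (-12 + 2*(-81/(-157)))) = √(-30577/10389 + (-12 + 2*(-81*(-1/157)))) = √(-30577*1/10389 + (-12 + 2*(81/157))) = √(-30577/10389 + (-12 + 162/157)) = √(-30577/10389 - 1722/157) = √(-22690447/1631073) = 13*I*√218992754199/1631073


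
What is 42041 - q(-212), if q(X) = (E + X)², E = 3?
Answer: -1640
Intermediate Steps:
q(X) = (3 + X)²
42041 - q(-212) = 42041 - (3 - 212)² = 42041 - 1*(-209)² = 42041 - 1*43681 = 42041 - 43681 = -1640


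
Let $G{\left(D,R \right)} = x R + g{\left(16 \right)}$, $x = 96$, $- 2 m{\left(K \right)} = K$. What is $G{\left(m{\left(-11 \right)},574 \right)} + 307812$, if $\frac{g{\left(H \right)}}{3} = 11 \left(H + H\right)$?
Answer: $363972$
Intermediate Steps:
$m{\left(K \right)} = - \frac{K}{2}$
$g{\left(H \right)} = 66 H$ ($g{\left(H \right)} = 3 \cdot 11 \left(H + H\right) = 3 \cdot 11 \cdot 2 H = 3 \cdot 22 H = 66 H$)
$G{\left(D,R \right)} = 1056 + 96 R$ ($G{\left(D,R \right)} = 96 R + 66 \cdot 16 = 96 R + 1056 = 1056 + 96 R$)
$G{\left(m{\left(-11 \right)},574 \right)} + 307812 = \left(1056 + 96 \cdot 574\right) + 307812 = \left(1056 + 55104\right) + 307812 = 56160 + 307812 = 363972$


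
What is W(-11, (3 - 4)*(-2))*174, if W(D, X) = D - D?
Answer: 0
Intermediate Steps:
W(D, X) = 0
W(-11, (3 - 4)*(-2))*174 = 0*174 = 0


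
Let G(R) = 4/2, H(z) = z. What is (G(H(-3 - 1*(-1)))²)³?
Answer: 64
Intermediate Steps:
G(R) = 2 (G(R) = 4*(½) = 2)
(G(H(-3 - 1*(-1)))²)³ = (2²)³ = 4³ = 64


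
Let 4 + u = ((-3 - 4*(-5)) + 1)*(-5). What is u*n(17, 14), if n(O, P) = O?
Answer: -1598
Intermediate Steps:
u = -94 (u = -4 + ((-3 - 4*(-5)) + 1)*(-5) = -4 + ((-3 + 20) + 1)*(-5) = -4 + (17 + 1)*(-5) = -4 + 18*(-5) = -4 - 90 = -94)
u*n(17, 14) = -94*17 = -1598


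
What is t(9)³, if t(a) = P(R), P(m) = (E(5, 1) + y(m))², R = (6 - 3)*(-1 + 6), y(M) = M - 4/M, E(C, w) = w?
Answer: 172771465793536/11390625 ≈ 1.5168e+7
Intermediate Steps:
R = 15 (R = 3*5 = 15)
P(m) = (1 + m - 4/m)² (P(m) = (1 + (m - 4/m))² = (1 + m - 4/m)²)
t(a) = 55696/225 (t(a) = (-4 + 15 + 15²)²/15² = (-4 + 15 + 225)²/225 = (1/225)*236² = (1/225)*55696 = 55696/225)
t(9)³ = (55696/225)³ = 172771465793536/11390625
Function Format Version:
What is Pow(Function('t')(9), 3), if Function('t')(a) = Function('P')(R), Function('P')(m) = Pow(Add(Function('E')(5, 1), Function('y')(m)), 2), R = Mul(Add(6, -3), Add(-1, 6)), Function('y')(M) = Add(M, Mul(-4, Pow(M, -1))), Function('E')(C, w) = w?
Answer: Rational(172771465793536, 11390625) ≈ 1.5168e+7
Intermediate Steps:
R = 15 (R = Mul(3, 5) = 15)
Function('P')(m) = Pow(Add(1, m, Mul(-4, Pow(m, -1))), 2) (Function('P')(m) = Pow(Add(1, Add(m, Mul(-4, Pow(m, -1)))), 2) = Pow(Add(1, m, Mul(-4, Pow(m, -1))), 2))
Function('t')(a) = Rational(55696, 225) (Function('t')(a) = Mul(Pow(15, -2), Pow(Add(-4, 15, Pow(15, 2)), 2)) = Mul(Rational(1, 225), Pow(Add(-4, 15, 225), 2)) = Mul(Rational(1, 225), Pow(236, 2)) = Mul(Rational(1, 225), 55696) = Rational(55696, 225))
Pow(Function('t')(9), 3) = Pow(Rational(55696, 225), 3) = Rational(172771465793536, 11390625)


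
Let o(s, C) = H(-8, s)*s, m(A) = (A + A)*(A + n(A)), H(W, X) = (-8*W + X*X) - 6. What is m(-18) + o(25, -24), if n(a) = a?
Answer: 18371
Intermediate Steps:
H(W, X) = -6 + X² - 8*W (H(W, X) = (-8*W + X²) - 6 = (X² - 8*W) - 6 = -6 + X² - 8*W)
m(A) = 4*A² (m(A) = (A + A)*(A + A) = (2*A)*(2*A) = 4*A²)
o(s, C) = s*(58 + s²) (o(s, C) = (-6 + s² - 8*(-8))*s = (-6 + s² + 64)*s = (58 + s²)*s = s*(58 + s²))
m(-18) + o(25, -24) = 4*(-18)² + 25*(58 + 25²) = 4*324 + 25*(58 + 625) = 1296 + 25*683 = 1296 + 17075 = 18371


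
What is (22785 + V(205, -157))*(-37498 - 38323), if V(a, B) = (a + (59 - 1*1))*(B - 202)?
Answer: 5431209872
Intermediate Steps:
V(a, B) = (-202 + B)*(58 + a) (V(a, B) = (a + (59 - 1))*(-202 + B) = (a + 58)*(-202 + B) = (58 + a)*(-202 + B) = (-202 + B)*(58 + a))
(22785 + V(205, -157))*(-37498 - 38323) = (22785 + (-11716 - 202*205 + 58*(-157) - 157*205))*(-37498 - 38323) = (22785 + (-11716 - 41410 - 9106 - 32185))*(-75821) = (22785 - 94417)*(-75821) = -71632*(-75821) = 5431209872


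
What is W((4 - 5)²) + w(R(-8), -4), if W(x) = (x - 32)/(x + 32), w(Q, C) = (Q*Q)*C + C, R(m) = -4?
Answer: -2275/33 ≈ -68.939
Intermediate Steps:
w(Q, C) = C + C*Q² (w(Q, C) = Q²*C + C = C*Q² + C = C + C*Q²)
W(x) = (-32 + x)/(32 + x)
W((4 - 5)²) + w(R(-8), -4) = (-32 + (4 - 5)²)/(32 + (4 - 5)²) - 4*(1 + (-4)²) = (-32 + (-1)²)/(32 + (-1)²) - 4*(1 + 16) = (-32 + 1)/(32 + 1) - 4*17 = -31/33 - 68 = -2275/33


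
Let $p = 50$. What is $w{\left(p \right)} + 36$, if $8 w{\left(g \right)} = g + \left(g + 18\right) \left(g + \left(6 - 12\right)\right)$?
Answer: $\frac{1665}{4} \approx 416.25$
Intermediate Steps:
$w{\left(g \right)} = \frac{g}{8} + \frac{\left(-6 + g\right) \left(18 + g\right)}{8}$ ($w{\left(g \right)} = \frac{g + \left(g + 18\right) \left(g + \left(6 - 12\right)\right)}{8} = \frac{g + \left(18 + g\right) \left(g + \left(6 - 12\right)\right)}{8} = \frac{g + \left(18 + g\right) \left(g - 6\right)}{8} = \frac{g + \left(18 + g\right) \left(-6 + g\right)}{8} = \frac{g + \left(-6 + g\right) \left(18 + g\right)}{8} = \frac{g}{8} + \frac{\left(-6 + g\right) \left(18 + g\right)}{8}$)
$w{\left(p \right)} + 36 = \left(- \frac{27}{2} + \frac{50^{2}}{8} + \frac{13}{8} \cdot 50\right) + 36 = \left(- \frac{27}{2} + \frac{1}{8} \cdot 2500 + \frac{325}{4}\right) + 36 = \left(- \frac{27}{2} + \frac{625}{2} + \frac{325}{4}\right) + 36 = \frac{1521}{4} + 36 = \frac{1665}{4}$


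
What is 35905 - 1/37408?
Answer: 1343134239/37408 ≈ 35905.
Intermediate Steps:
35905 - 1/37408 = 1343134239/37408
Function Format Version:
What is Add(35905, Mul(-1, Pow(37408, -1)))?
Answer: Rational(1343134239, 37408) ≈ 35905.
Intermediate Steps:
Add(35905, Mul(-1, Pow(37408, -1))) = Add(35905, Mul(-1, Rational(1, 37408))) = Add(35905, Rational(-1, 37408)) = Rational(1343134239, 37408)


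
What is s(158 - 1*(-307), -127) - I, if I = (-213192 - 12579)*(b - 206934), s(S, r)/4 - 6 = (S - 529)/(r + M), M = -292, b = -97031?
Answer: -28754495953973/419 ≈ -6.8626e+10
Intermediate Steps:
s(S, r) = 24 + 4*(-529 + S)/(-292 + r) (s(S, r) = 24 + 4*((S - 529)/(r - 292)) = 24 + 4*((-529 + S)/(-292 + r)) = 24 + 4*(-529 + S)/(-292 + r))
I = 68626482015 (I = (-213192 - 12579)*(-97031 - 206934) = -225771*(-303965) = 68626482015)
s(158 - 1*(-307), -127) - I = 4*(-2281 + (158 - 1*(-307)) + 6*(-127))/(-292 - 127) - 1*68626482015 = 4*(-2281 + (158 + 307) - 762)/(-419) - 68626482015 = 4*(-1/419)*(-2281 + 465 - 762) - 68626482015 = 4*(-1/419)*(-2578) - 68626482015 = 10312/419 - 68626482015 = -28754495953973/419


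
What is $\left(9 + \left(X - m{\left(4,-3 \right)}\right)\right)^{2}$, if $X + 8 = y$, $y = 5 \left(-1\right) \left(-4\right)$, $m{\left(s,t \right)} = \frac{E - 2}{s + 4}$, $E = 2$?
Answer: $441$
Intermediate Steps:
$m{\left(s,t \right)} = 0$ ($m{\left(s,t \right)} = \frac{2 - 2}{s + 4} = \frac{0}{4 + s} = 0$)
$y = 20$ ($y = \left(-5\right) \left(-4\right) = 20$)
$X = 12$ ($X = -8 + 20 = 12$)
$\left(9 + \left(X - m{\left(4,-3 \right)}\right)\right)^{2} = \left(9 + \left(12 - 0\right)\right)^{2} = \left(9 + \left(12 + 0\right)\right)^{2} = \left(9 + 12\right)^{2} = 21^{2} = 441$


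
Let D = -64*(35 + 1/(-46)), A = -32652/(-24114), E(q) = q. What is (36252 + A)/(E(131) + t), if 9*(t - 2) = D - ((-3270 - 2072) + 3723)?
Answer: 3016036161/5337232 ≈ 565.09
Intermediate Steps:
A = 5442/4019 (A = -32652*(-1/24114) = 5442/4019 ≈ 1.3541)
D = -51488/23 (D = -64*(35 - 1/46) = -64*1609/46 = -51488/23 ≈ -2238.6)
t = -13837/207 (t = 2 + (-51488/23 - ((-3270 - 2072) + 3723))/9 = 2 + (-51488/23 - (-5342 + 3723))/9 = 2 + (-51488/23 - 1*(-1619))/9 = 2 + (-51488/23 + 1619)/9 = 2 + (⅑)*(-14251/23) = 2 - 14251/207 = -13837/207 ≈ -66.845)
(36252 + A)/(E(131) + t) = (36252 + 5442/4019)/(131 - 13837/207) = 145702230/(4019*(13280/207)) = (145702230/4019)*(207/13280) = 3016036161/5337232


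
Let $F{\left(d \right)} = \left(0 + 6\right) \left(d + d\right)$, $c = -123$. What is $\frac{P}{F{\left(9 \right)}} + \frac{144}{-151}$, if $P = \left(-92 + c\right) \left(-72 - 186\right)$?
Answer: $\frac{1393403}{2718} \approx 512.66$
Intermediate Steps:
$F{\left(d \right)} = 12 d$ ($F{\left(d \right)} = 6 \cdot 2 d = 12 d$)
$P = 55470$ ($P = \left(-92 - 123\right) \left(-72 - 186\right) = \left(-215\right) \left(-258\right) = 55470$)
$\frac{P}{F{\left(9 \right)}} + \frac{144}{-151} = \frac{55470}{12 \cdot 9} + \frac{144}{-151} = \frac{55470}{108} + 144 \left(- \frac{1}{151}\right) = 55470 \cdot \frac{1}{108} - \frac{144}{151} = \frac{9245}{18} - \frac{144}{151} = \frac{1393403}{2718}$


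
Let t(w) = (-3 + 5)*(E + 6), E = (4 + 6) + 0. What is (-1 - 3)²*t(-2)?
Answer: 512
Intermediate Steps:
E = 10 (E = 10 + 0 = 10)
t(w) = 32 (t(w) = (-3 + 5)*(10 + 6) = 2*16 = 32)
(-1 - 3)²*t(-2) = (-1 - 3)²*32 = (-4)²*32 = 16*32 = 512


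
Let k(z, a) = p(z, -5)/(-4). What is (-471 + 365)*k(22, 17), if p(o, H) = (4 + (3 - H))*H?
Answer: -1590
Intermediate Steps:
p(o, H) = H*(7 - H) (p(o, H) = (7 - H)*H = H*(7 - H))
k(z, a) = 15 (k(z, a) = -5*(7 - 1*(-5))/(-4) = -5*(7 + 5)*(-1/4) = -5*12*(-1/4) = -60*(-1/4) = 15)
(-471 + 365)*k(22, 17) = (-471 + 365)*15 = -106*15 = -1590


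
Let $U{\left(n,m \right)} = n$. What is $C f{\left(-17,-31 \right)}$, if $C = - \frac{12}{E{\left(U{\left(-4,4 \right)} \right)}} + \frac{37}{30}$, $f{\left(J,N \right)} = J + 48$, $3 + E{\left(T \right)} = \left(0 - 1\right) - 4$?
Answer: $\frac{1271}{15} \approx 84.733$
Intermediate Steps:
$E{\left(T \right)} = -8$ ($E{\left(T \right)} = -3 + \left(\left(0 - 1\right) - 4\right) = -3 - 5 = -8$)
$f{\left(J,N \right)} = 48 + J$
$C = \frac{41}{15}$ ($C = - \frac{12}{-8} + \frac{37}{30} = \left(-12\right) \left(- \frac{1}{8}\right) + 37 \cdot \frac{1}{30} = \frac{3}{2} + \frac{37}{30} = \frac{41}{15} \approx 2.7333$)
$C f{\left(-17,-31 \right)} = \frac{41 \left(48 - 17\right)}{15} = \frac{41}{15} \cdot 31 = \frac{1271}{15}$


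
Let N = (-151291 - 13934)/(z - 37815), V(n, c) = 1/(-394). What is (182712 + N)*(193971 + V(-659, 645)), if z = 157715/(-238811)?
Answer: 25221243197520046153371/711626699584 ≈ 3.5442e+10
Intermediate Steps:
V(n, c) = -1/394
z = -157715/238811 (z = 157715*(-1/238811) = -157715/238811 ≈ -0.66042)
N = 7891509495/1806159136 (N = (-151291 - 13934)/(-157715/238811 - 37815) = -165225/(-9030795680/238811) = -165225*(-238811/9030795680) = 7891509495/1806159136 ≈ 4.3692)
(182712 + N)*(193971 + V(-659, 645)) = (182712 + 7891509495/1806159136)*(193971 - 1/394) = (330014839566327/1806159136)*(76424573/394) = 25221243197520046153371/711626699584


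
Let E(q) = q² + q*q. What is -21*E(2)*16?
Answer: -2688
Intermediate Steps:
E(q) = 2*q² (E(q) = q² + q² = 2*q²)
-21*E(2)*16 = -42*2²*16 = -42*4*16 = -21*8*16 = -168*16 = -2688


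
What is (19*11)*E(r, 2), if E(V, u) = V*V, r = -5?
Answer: 5225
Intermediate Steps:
E(V, u) = V**2
(19*11)*E(r, 2) = (19*11)*(-5)**2 = 209*25 = 5225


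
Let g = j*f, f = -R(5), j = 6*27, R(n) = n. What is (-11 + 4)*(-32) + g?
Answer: -586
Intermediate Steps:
j = 162
f = -5 (f = -1*5 = -5)
g = -810 (g = 162*(-5) = -810)
(-11 + 4)*(-32) + g = (-11 + 4)*(-32) - 810 = -7*(-32) - 810 = 224 - 810 = -586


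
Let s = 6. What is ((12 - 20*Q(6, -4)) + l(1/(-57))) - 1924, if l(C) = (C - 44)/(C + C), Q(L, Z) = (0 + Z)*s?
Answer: -355/2 ≈ -177.50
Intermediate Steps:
Q(L, Z) = 6*Z (Q(L, Z) = (0 + Z)*6 = Z*6 = 6*Z)
l(C) = (-44 + C)/(2*C) (l(C) = (-44 + C)/((2*C)) = (-44 + C)*(1/(2*C)) = (-44 + C)/(2*C))
((12 - 20*Q(6, -4)) + l(1/(-57))) - 1924 = ((12 - 120*(-4)) + (-44 + 1/(-57))/(2*(1/(-57)))) - 1924 = ((12 - 20*(-24)) + (-44 - 1/57)/(2*(-1/57))) - 1924 = ((12 + 480) + (½)*(-57)*(-2509/57)) - 1924 = (492 + 2509/2) - 1924 = 3493/2 - 1924 = -355/2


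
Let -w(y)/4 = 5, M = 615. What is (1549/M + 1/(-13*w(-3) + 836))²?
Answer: 2884287425761/454329921600 ≈ 6.3484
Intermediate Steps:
w(y) = -20 (w(y) = -4*5 = -20)
(1549/M + 1/(-13*w(-3) + 836))² = (1549/615 + 1/(-13*(-20) + 836))² = (1549*(1/615) + 1/(260 + 836))² = (1549/615 + 1/1096)² = (1698319/674040)² = 2884287425761/454329921600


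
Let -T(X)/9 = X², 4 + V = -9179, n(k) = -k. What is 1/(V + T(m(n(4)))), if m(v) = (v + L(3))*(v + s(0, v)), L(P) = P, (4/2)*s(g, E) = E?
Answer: -1/9507 ≈ -0.00010519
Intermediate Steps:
s(g, E) = E/2
m(v) = 3*v*(3 + v)/2 (m(v) = (v + 3)*(v + v/2) = (3 + v)*(3*v/2) = 3*v*(3 + v)/2)
V = -9183 (V = -4 - 9179 = -9183)
T(X) = -9*X²
1/(V + T(m(n(4)))) = 1/(-9183 - 9*36*(3 - 1*4)²) = 1/(-9183 - 9*36*(3 - 4)²) = 1/(-9183 - 9*((3/2)*(-4)*(-1))²) = 1/(-9183 - 9*6²) = 1/(-9183 - 9*36) = 1/(-9183 - 324) = 1/(-9507) = -1/9507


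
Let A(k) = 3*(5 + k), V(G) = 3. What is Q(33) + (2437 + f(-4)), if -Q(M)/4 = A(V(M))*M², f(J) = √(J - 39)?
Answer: -102107 + I*√43 ≈ -1.0211e+5 + 6.5574*I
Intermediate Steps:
A(k) = 15 + 3*k
f(J) = √(-39 + J)
Q(M) = -96*M² (Q(M) = -4*(15 + 3*3)*M² = -4*(15 + 9)*M² = -96*M²)
Q(33) + (2437 + f(-4)) = -96*33² + (2437 + √(-39 - 4)) = -96*1089 + (2437 + √(-43)) = -104544 + (2437 + I*√43) = -102107 + I*√43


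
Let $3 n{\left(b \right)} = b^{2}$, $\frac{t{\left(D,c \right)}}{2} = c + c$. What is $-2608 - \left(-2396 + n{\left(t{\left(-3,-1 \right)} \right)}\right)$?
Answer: $- \frac{652}{3} \approx -217.33$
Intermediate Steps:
$t{\left(D,c \right)} = 4 c$ ($t{\left(D,c \right)} = 2 \left(c + c\right) = 2 \cdot 2 c = 4 c$)
$n{\left(b \right)} = \frac{b^{2}}{3}$
$-2608 - \left(-2396 + n{\left(t{\left(-3,-1 \right)} \right)}\right) = -2608 + \left(2396 - \frac{\left(4 \left(-1\right)\right)^{2}}{3}\right) = -2608 + \left(2396 - \frac{\left(-4\right)^{2}}{3}\right) = -2608 + \left(2396 - \frac{1}{3} \cdot 16\right) = -2608 + \left(2396 - \frac{16}{3}\right) = -2608 + \frac{7172}{3} = - \frac{652}{3}$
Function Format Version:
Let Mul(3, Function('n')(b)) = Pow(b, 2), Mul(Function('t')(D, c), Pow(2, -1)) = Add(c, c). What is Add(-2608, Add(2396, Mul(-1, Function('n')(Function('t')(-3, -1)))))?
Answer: Rational(-652, 3) ≈ -217.33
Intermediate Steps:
Function('t')(D, c) = Mul(4, c) (Function('t')(D, c) = Mul(2, Add(c, c)) = Mul(2, Mul(2, c)) = Mul(4, c))
Function('n')(b) = Mul(Rational(1, 3), Pow(b, 2))
Add(-2608, Add(2396, Mul(-1, Function('n')(Function('t')(-3, -1))))) = Add(-2608, Add(2396, Mul(-1, Mul(Rational(1, 3), Pow(Mul(4, -1), 2))))) = Add(-2608, Add(2396, Mul(-1, Mul(Rational(1, 3), Pow(-4, 2))))) = Add(-2608, Add(2396, Mul(-1, Mul(Rational(1, 3), 16)))) = Add(-2608, Add(2396, Mul(-1, Rational(16, 3)))) = Add(-2608, Add(2396, Rational(-16, 3))) = Add(-2608, Rational(7172, 3)) = Rational(-652, 3)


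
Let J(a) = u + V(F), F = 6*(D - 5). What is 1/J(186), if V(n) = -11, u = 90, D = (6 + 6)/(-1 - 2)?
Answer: 1/79 ≈ 0.012658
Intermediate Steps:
D = -4 (D = 12/(-3) = 12*(-⅓) = -4)
F = -54 (F = 6*(-4 - 5) = 6*(-9) = -54)
J(a) = 79 (J(a) = 90 - 11 = 79)
1/J(186) = 1/79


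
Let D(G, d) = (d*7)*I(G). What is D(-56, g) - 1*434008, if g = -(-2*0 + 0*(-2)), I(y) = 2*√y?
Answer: -434008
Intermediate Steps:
g = 0 (g = -(0 + 0) = -1*0 = 0)
D(G, d) = 14*d*√G (D(G, d) = (d*7)*(2*√G) = (7*d)*(2*√G) = 14*d*√G)
D(-56, g) - 1*434008 = 14*0*√(-56) - 1*434008 = 14*0*(2*I*√14) - 434008 = 0 - 434008 = -434008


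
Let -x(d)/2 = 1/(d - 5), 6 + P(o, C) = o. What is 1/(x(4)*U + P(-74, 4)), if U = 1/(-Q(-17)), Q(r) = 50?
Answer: -25/2001 ≈ -0.012494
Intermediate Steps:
P(o, C) = -6 + o
x(d) = -2/(-5 + d) (x(d) = -2/(d - 5) = -2/(-5 + d))
U = -1/50 (U = 1/(-1*50) = 1/(-50) = -1/50 ≈ -0.020000)
1/(x(4)*U + P(-74, 4)) = 1/(-2/(-5 + 4)*(-1/50) + (-6 - 74)) = 1/(-2/(-1)*(-1/50) - 80) = 1/(-2*(-1)*(-1/50) - 80) = 1/(2*(-1/50) - 80) = 1/(-1/25 - 80) = 1/(-2001/25) = -25/2001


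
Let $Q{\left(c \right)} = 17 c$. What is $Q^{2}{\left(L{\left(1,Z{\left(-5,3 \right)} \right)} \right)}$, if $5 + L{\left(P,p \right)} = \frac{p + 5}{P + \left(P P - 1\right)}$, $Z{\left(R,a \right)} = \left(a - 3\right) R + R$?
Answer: $7225$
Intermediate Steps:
$Z{\left(R,a \right)} = R + R \left(-3 + a\right)$ ($Z{\left(R,a \right)} = \left(-3 + a\right) R + R = R \left(-3 + a\right) + R = R + R \left(-3 + a\right)$)
$L{\left(P,p \right)} = -5 + \frac{5 + p}{-1 + P + P^{2}}$ ($L{\left(P,p \right)} = -5 + \frac{p + 5}{P + \left(P P - 1\right)} = -5 + \frac{5 + p}{P + \left(P^{2} - 1\right)} = -5 + \frac{5 + p}{P + \left(-1 + P^{2}\right)} = -5 + \frac{5 + p}{-1 + P + P^{2}}$)
$Q^{2}{\left(L{\left(1,Z{\left(-5,3 \right)} \right)} \right)} = \left(17 \frac{10 - 5 \left(-2 + 3\right) - 5 - 5 \cdot 1^{2}}{-1 + 1 + 1^{2}}\right)^{2} = \left(17 \frac{10 - 5 - 5 - 5}{-1 + 1 + 1}\right)^{2} = \left(17 \frac{10 - 5 - 5 - 5}{1}\right)^{2} = \left(17 \cdot 1 \left(-5\right)\right)^{2} = \left(17 \left(-5\right)\right)^{2} = \left(-85\right)^{2} = 7225$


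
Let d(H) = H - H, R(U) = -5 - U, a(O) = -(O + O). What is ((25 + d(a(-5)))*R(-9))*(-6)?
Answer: -600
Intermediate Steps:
a(O) = -2*O
d(H) = 0
((25 + d(a(-5)))*R(-9))*(-6) = ((25 + 0)*(-5 - 1*(-9)))*(-6) = (25*(-5 + 9))*(-6) = (25*4)*(-6) = 100*(-6) = -600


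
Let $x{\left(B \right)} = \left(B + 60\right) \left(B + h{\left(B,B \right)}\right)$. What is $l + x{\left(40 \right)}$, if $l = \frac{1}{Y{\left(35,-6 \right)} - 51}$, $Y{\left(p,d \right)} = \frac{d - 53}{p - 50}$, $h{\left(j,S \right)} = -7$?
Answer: $\frac{2329785}{706} \approx 3300.0$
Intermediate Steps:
$x{\left(B \right)} = \left(-7 + B\right) \left(60 + B\right)$ ($x{\left(B \right)} = \left(B + 60\right) \left(B - 7\right) = \left(60 + B\right) \left(-7 + B\right) = \left(-7 + B\right) \left(60 + B\right)$)
$Y{\left(p,d \right)} = \frac{-53 + d}{-50 + p}$
$l = - \frac{15}{706}$ ($l = \frac{1}{\frac{-53 - 6}{-50 + 35} - 51} = \frac{1}{\frac{1}{-15} \left(-59\right) - 51} = \frac{1}{\left(- \frac{1}{15}\right) \left(-59\right) - 51} = \frac{1}{\frac{59}{15} - 51} = \frac{1}{- \frac{706}{15}} = - \frac{15}{706} \approx -0.021246$)
$l + x{\left(40 \right)} = - \frac{15}{706} + \left(-420 + 40^{2} + 53 \cdot 40\right) = - \frac{15}{706} + \left(-420 + 1600 + 2120\right) = - \frac{15}{706} + 3300 = \frac{2329785}{706}$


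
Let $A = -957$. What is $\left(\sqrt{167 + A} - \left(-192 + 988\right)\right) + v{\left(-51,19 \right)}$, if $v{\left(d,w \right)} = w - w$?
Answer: $-796 + i \sqrt{790} \approx -796.0 + 28.107 i$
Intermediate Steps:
$v{\left(d,w \right)} = 0$
$\left(\sqrt{167 + A} - \left(-192 + 988\right)\right) + v{\left(-51,19 \right)} = \left(\sqrt{167 - 957} - \left(-192 + 988\right)\right) + 0 = \left(\sqrt{-790} - 796\right) + 0 = \left(i \sqrt{790} - 796\right) + 0 = \left(-796 + i \sqrt{790}\right) + 0 = -796 + i \sqrt{790}$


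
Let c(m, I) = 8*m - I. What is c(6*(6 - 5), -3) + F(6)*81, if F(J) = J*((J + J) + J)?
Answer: 8799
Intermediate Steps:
F(J) = 3*J² (F(J) = J*(2*J + J) = J*(3*J) = 3*J²)
c(m, I) = -I + 8*m
c(6*(6 - 5), -3) + F(6)*81 = (-1*(-3) + 8*(6*(6 - 5))) + (3*6²)*81 = (3 + 8*(6*1)) + (3*36)*81 = (3 + 8*6) + 108*81 = (3 + 48) + 8748 = 51 + 8748 = 8799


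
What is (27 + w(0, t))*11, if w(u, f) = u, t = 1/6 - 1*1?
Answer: 297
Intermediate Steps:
t = -⅚ (t = ⅙ - 1 = -⅚ ≈ -0.83333)
(27 + w(0, t))*11 = (27 + 0)*11 = 27*11 = 297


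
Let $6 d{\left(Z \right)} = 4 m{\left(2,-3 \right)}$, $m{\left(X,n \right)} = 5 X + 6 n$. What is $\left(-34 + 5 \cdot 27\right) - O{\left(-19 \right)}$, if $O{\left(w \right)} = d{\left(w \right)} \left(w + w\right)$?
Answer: $- \frac{305}{3} \approx -101.67$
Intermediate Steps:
$d{\left(Z \right)} = - \frac{16}{3}$ ($d{\left(Z \right)} = \frac{4 \left(5 \cdot 2 + 6 \left(-3\right)\right)}{6} = \frac{4 \left(10 - 18\right)}{6} = \frac{4 \left(-8\right)}{6} = \frac{1}{6} \left(-32\right) = - \frac{16}{3}$)
$O{\left(w \right)} = - \frac{32 w}{3}$ ($O{\left(w \right)} = - \frac{16 \left(w + w\right)}{3} = - \frac{16 \cdot 2 w}{3} = - \frac{32 w}{3}$)
$\left(-34 + 5 \cdot 27\right) - O{\left(-19 \right)} = \left(-34 + 5 \cdot 27\right) - \left(- \frac{32}{3}\right) \left(-19\right) = \left(-34 + 135\right) - \frac{608}{3} = 101 - \frac{608}{3} = - \frac{305}{3}$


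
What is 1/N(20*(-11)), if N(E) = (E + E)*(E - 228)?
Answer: 1/197120 ≈ 5.0731e-6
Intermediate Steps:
N(E) = 2*E*(-228 + E) (N(E) = (2*E)*(-228 + E) = 2*E*(-228 + E))
1/N(20*(-11)) = 1/(2*(20*(-11))*(-228 + 20*(-11))) = 1/(2*(-220)*(-228 - 220)) = 1/(2*(-220)*(-448)) = 1/197120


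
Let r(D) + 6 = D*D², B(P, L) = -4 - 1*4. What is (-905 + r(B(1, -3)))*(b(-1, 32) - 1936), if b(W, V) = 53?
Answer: 2679509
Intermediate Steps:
B(P, L) = -8 (B(P, L) = -4 - 4 = -8)
r(D) = -6 + D³ (r(D) = -6 + D*D² = -6 + D³)
(-905 + r(B(1, -3)))*(b(-1, 32) - 1936) = (-905 + (-6 + (-8)³))*(53 - 1936) = (-905 + (-6 - 512))*(-1883) = (-905 - 518)*(-1883) = -1423*(-1883) = 2679509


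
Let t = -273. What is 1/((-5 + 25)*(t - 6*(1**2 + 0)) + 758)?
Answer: -1/4822 ≈ -0.00020738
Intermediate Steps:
1/((-5 + 25)*(t - 6*(1**2 + 0)) + 758) = 1/((-5 + 25)*(-273 - 6*(1**2 + 0)) + 758) = 1/(20*(-273 - 6*(1 + 0)) + 758) = 1/(20*(-273 - 6*1) + 758) = 1/(20*(-273 - 6) + 758) = 1/(20*(-279) + 758) = 1/(-5580 + 758) = 1/(-4822) = -1/4822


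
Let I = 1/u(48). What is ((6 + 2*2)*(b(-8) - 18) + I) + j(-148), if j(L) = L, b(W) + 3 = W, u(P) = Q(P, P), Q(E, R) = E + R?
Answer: -42047/96 ≈ -437.99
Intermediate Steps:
u(P) = 2*P (u(P) = P + P = 2*P)
I = 1/96 (I = 1/(2*48) = 1/96 ≈ 0.010417)
b(W) = -3 + W
((6 + 2*2)*(b(-8) - 18) + I) + j(-148) = ((6 + 2*2)*((-3 - 8) - 18) + 1/96) - 148 = ((6 + 4)*(-11 - 18) + 1/96) - 148 = (10*(-29) + 1/96) - 148 = (-290 + 1/96) - 148 = -27839/96 - 148 = -42047/96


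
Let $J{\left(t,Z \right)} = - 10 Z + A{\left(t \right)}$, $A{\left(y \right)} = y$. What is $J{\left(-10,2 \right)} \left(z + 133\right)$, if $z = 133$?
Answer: $-7980$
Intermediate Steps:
$J{\left(t,Z \right)} = t - 10 Z$ ($J{\left(t,Z \right)} = - 10 Z + t = t - 10 Z$)
$J{\left(-10,2 \right)} \left(z + 133\right) = \left(-10 - 20\right) \left(133 + 133\right) = \left(-10 - 20\right) 266 = \left(-30\right) 266 = -7980$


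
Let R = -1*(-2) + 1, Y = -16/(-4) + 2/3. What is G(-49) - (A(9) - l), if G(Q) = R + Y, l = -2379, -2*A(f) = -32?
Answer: -7162/3 ≈ -2387.3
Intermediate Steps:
A(f) = 16 (A(f) = -1/2*(-32) = 16)
Y = 14/3 (Y = -16*(-1/4) + 2*(1/3) = 4 + 2/3 = 14/3 ≈ 4.6667)
R = 3 (R = 2 + 1 = 3)
G(Q) = 23/3 (G(Q) = 3 + 14/3 = 23/3)
G(-49) - (A(9) - l) = 23/3 - (16 - 1*(-2379)) = 23/3 - (16 + 2379) = 23/3 - 1*2395 = 23/3 - 2395 = -7162/3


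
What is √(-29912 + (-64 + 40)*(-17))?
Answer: 8*I*√461 ≈ 171.77*I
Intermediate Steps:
√(-29912 + (-64 + 40)*(-17)) = √(-29912 - 24*(-17)) = √(-29912 + 408) = √(-29504) = 8*I*√461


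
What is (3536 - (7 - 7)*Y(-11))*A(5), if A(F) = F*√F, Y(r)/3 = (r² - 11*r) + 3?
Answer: 17680*√5 ≈ 39534.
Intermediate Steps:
Y(r) = 9 - 33*r + 3*r² (Y(r) = 3*((r² - 11*r) + 3) = 3*(3 + r² - 11*r) = 9 - 33*r + 3*r²)
A(F) = F^(3/2)
(3536 - (7 - 7)*Y(-11))*A(5) = (3536 - (7 - 7)*(9 - 33*(-11) + 3*(-11)²))*5^(3/2) = (3536 - 0*(9 + 363 + 3*121))*(5*√5) = (3536 - 0*(9 + 363 + 363))*(5*√5) = (3536 - 0*735)*(5*√5) = (3536 - 1*0)*(5*√5) = (3536 + 0)*(5*√5) = 3536*(5*√5) = 17680*√5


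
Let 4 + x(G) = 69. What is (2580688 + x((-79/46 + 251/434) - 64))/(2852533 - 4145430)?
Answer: -2580753/1292897 ≈ -1.9961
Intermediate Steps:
x(G) = 65 (x(G) = -4 + 69 = 65)
(2580688 + x((-79/46 + 251/434) - 64))/(2852533 - 4145430) = (2580688 + 65)/(2852533 - 4145430) = 2580753/(-1292897) = 2580753*(-1/1292897) = -2580753/1292897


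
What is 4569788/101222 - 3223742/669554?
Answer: 683351555457/16943398747 ≈ 40.331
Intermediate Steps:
4569788/101222 - 3223742/669554 = 4569788*(1/101222) - 3223742*1/669554 = 2284894/50611 - 1611871/334777 = 683351555457/16943398747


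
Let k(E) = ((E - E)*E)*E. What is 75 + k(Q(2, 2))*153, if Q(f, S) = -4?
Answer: 75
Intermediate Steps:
k(E) = 0 (k(E) = (0*E)*E = 0*E = 0)
75 + k(Q(2, 2))*153 = 75 + 0*153 = 75 + 0 = 75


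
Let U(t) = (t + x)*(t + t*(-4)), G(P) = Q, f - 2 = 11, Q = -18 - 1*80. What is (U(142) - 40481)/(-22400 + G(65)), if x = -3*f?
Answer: 84359/22498 ≈ 3.7496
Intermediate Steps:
Q = -98 (Q = -18 - 80 = -98)
f = 13 (f = 2 + 11 = 13)
G(P) = -98
x = -39 (x = -3*13 = -39)
U(t) = -3*t*(-39 + t) (U(t) = (t - 39)*(t + t*(-4)) = (-39 + t)*(t - 4*t) = (-39 + t)*(-3*t) = -3*t*(-39 + t))
(U(142) - 40481)/(-22400 + G(65)) = (3*142*(39 - 1*142) - 40481)/(-22400 - 98) = (3*142*(39 - 142) - 40481)/(-22498) = (3*142*(-103) - 40481)*(-1/22498) = (-43878 - 40481)*(-1/22498) = -84359*(-1/22498) = 84359/22498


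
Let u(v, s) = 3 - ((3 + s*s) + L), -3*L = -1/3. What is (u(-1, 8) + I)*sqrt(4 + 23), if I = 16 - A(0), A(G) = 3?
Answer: -460*sqrt(3)/3 ≈ -265.58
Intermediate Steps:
L = 1/9 (L = -(-1)/(3*3) = -1/3*(-1/3) = 1/9 ≈ 0.11111)
u(v, s) = -1/9 - s**2 (u(v, s) = 3 - ((3 + s*s) + 1/9) = 3 - ((3 + s**2) + 1/9) = 3 - (28/9 + s**2) = 3 + (-28/9 - s**2) = -1/9 - s**2)
I = 13 (I = 16 - 1*3 = 16 - 3 = 13)
(u(-1, 8) + I)*sqrt(4 + 23) = ((-1/9 - 1*8**2) + 13)*sqrt(4 + 23) = ((-1/9 - 1*64) + 13)*sqrt(27) = ((-1/9 - 64) + 13)*(3*sqrt(3)) = (-577/9 + 13)*(3*sqrt(3)) = -460*sqrt(3)/3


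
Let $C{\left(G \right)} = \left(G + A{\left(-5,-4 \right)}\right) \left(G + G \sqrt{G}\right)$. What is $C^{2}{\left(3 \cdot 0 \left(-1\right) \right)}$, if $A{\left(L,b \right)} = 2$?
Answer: $0$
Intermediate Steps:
$C{\left(G \right)} = \left(2 + G\right) \left(G + G^{\frac{3}{2}}\right)$ ($C{\left(G \right)} = \left(G + 2\right) \left(G + G \sqrt{G}\right) = \left(2 + G\right) \left(G + G^{\frac{3}{2}}\right)$)
$C^{2}{\left(3 \cdot 0 \left(-1\right) \right)} = \left(\left(3 \cdot 0 \left(-1\right)\right)^{2} + \left(3 \cdot 0 \left(-1\right)\right)^{\frac{5}{2}} + 2 \cdot 3 \cdot 0 \left(-1\right) + 2 \left(3 \cdot 0 \left(-1\right)\right)^{\frac{3}{2}}\right)^{2} = \left(\left(0 \left(-1\right)\right)^{2} + \left(0 \left(-1\right)\right)^{\frac{5}{2}} + 2 \cdot 0 \left(-1\right) + 2 \left(0 \left(-1\right)\right)^{\frac{3}{2}}\right)^{2} = \left(0^{2} + 0^{\frac{5}{2}} + 2 \cdot 0 + 2 \cdot 0^{\frac{3}{2}}\right)^{2} = \left(0 + 0 + 0 + 2 \cdot 0\right)^{2} = \left(0 + 0 + 0 + 0\right)^{2} = 0^{2} = 0$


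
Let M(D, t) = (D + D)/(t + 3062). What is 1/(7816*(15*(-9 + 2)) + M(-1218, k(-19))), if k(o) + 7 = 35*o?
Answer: -1195/980713818 ≈ -1.2185e-6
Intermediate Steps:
k(o) = -7 + 35*o
M(D, t) = 2*D/(3062 + t) (M(D, t) = (2*D)/(3062 + t) = 2*D/(3062 + t))
1/(7816*(15*(-9 + 2)) + M(-1218, k(-19))) = 1/(7816*(15*(-9 + 2)) + 2*(-1218)/(3062 + (-7 + 35*(-19)))) = 1/(7816*(15*(-7)) + 2*(-1218)/(3062 + (-7 - 665))) = 1/(7816*(-105) + 2*(-1218)/(3062 - 672)) = 1/(-820680 + 2*(-1218)/2390) = 1/(-820680 + 2*(-1218)*(1/2390)) = 1/(-820680 - 1218/1195) = 1/(-980713818/1195) = -1195/980713818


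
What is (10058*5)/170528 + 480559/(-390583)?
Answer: -31153173041/33302668912 ≈ -0.93546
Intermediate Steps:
(10058*5)/170528 + 480559/(-390583) = 50290*(1/170528) + 480559*(-1/390583) = 25145/85264 - 480559/390583 = -31153173041/33302668912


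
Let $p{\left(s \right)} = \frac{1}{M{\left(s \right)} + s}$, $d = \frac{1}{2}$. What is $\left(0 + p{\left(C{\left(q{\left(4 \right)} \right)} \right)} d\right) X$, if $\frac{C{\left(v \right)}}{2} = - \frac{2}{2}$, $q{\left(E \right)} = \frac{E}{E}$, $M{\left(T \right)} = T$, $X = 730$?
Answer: $- \frac{365}{4} \approx -91.25$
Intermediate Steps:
$q{\left(E \right)} = 1$
$C{\left(v \right)} = -2$ ($C{\left(v \right)} = 2 \left(- \frac{2}{2}\right) = 2 \left(\left(-2\right) \frac{1}{2}\right) = 2 \left(-1\right) = -2$)
$d = \frac{1}{2} \approx 0.5$
$p{\left(s \right)} = \frac{1}{2 s}$ ($p{\left(s \right)} = \frac{1}{s + s} = \frac{1}{2 s}$)
$\left(0 + p{\left(C{\left(q{\left(4 \right)} \right)} \right)} d\right) X = \left(0 + \frac{1}{2 \left(-2\right)} \frac{1}{2}\right) 730 = \left(0 + \frac{1}{2} \left(- \frac{1}{2}\right) \frac{1}{2}\right) 730 = \left(0 - \frac{1}{8}\right) 730 = \left(- \frac{1}{8}\right) 730 = - \frac{365}{4}$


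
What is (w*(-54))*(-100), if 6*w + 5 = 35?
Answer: 27000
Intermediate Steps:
w = 5 (w = -⅚ + (⅙)*35 = -⅚ + 35/6 = 5)
(w*(-54))*(-100) = (5*(-54))*(-100) = -270*(-100) = 27000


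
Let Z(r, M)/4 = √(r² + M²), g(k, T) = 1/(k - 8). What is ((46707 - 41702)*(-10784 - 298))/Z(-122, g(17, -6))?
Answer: -49918869*√1205605/482242 ≈ -1.1366e+5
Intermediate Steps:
g(k, T) = 1/(-8 + k)
Z(r, M) = 4*√(M² + r²) (Z(r, M) = 4*√(r² + M²) = 4*√(M² + r²))
((46707 - 41702)*(-10784 - 298))/Z(-122, g(17, -6)) = ((46707 - 41702)*(-10784 - 298))/((4*√((1/(-8 + 17))² + (-122)²))) = (5005*(-11082))/((4*√((1/9)² + 14884))) = -55465410*1/(4*√((⅑)² + 14884)) = -55465410*1/(4*√(1/81 + 14884)) = -55465410*9*√1205605/4822420 = -49918869*√1205605/482242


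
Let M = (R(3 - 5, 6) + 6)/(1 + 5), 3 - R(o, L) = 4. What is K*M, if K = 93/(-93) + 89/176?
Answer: -145/352 ≈ -0.41193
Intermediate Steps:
R(o, L) = -1 (R(o, L) = 3 - 1*4 = 3 - 4 = -1)
M = ⅚ (M = (-1 + 6)/(1 + 5) = 5/6 = 5*(⅙) = ⅚ ≈ 0.83333)
K = -87/176 (K = 93*(-1/93) + 89*(1/176) = -1 + 89/176 = -87/176 ≈ -0.49432)
K*M = -87/176*⅚ = -145/352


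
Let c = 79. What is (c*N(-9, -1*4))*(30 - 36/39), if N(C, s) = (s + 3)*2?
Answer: -59724/13 ≈ -4594.2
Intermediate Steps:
N(C, s) = 6 + 2*s (N(C, s) = (3 + s)*2 = 6 + 2*s)
(c*N(-9, -1*4))*(30 - 36/39) = (79*(6 + 2*(-1*4)))*(30 - 36/39) = (79*(6 + 2*(-4)))*(30 - 36*1/39) = (79*(6 - 8))*(30 - 12/13) = (79*(-2))*(378/13) = -158*378/13 = -59724/13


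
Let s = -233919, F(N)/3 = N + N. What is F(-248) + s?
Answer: -235407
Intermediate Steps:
F(N) = 6*N (F(N) = 3*(N + N) = 3*(2*N) = 6*N)
F(-248) + s = 6*(-248) - 233919 = -1488 - 233919 = -235407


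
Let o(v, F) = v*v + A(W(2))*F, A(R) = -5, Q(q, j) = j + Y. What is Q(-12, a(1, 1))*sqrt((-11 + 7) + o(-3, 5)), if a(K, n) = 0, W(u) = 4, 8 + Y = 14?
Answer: 12*I*sqrt(5) ≈ 26.833*I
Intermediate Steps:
Y = 6 (Y = -8 + 14 = 6)
Q(q, j) = 6 + j (Q(q, j) = j + 6 = 6 + j)
o(v, F) = v**2 - 5*F (o(v, F) = v*v - 5*F = v**2 - 5*F)
Q(-12, a(1, 1))*sqrt((-11 + 7) + o(-3, 5)) = (6 + 0)*sqrt((-11 + 7) + ((-3)**2 - 5*5)) = 6*sqrt(-4 + (9 - 25)) = 6*sqrt(-4 - 16) = 6*sqrt(-20) = 6*(2*I*sqrt(5)) = 12*I*sqrt(5)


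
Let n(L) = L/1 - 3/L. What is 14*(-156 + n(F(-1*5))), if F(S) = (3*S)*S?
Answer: -28364/25 ≈ -1134.6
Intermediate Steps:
F(S) = 3*S**2
n(L) = L - 3/L (n(L) = L*1 - 3/L = L - 3/L)
14*(-156 + n(F(-1*5))) = 14*(-156 + (3*(-1*5)**2 - 3/(3*(-1*5)**2))) = 14*(-156 + (3*(-5)**2 - 3/(3*(-5)**2))) = 14*(-156 + (3*25 - 3/(3*25))) = 14*(-156 + (75 - 3/75)) = 14*(-156 + (75 - 3*1/75)) = 14*(-156 + (75 - 1/25)) = 14*(-156 + 1874/25) = 14*(-2026/25) = -28364/25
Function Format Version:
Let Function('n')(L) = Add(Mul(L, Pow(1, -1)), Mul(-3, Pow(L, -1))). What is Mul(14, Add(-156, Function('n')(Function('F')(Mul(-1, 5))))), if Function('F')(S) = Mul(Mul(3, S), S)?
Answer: Rational(-28364, 25) ≈ -1134.6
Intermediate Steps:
Function('F')(S) = Mul(3, Pow(S, 2))
Function('n')(L) = Add(L, Mul(-3, Pow(L, -1))) (Function('n')(L) = Add(Mul(L, 1), Mul(-3, Pow(L, -1))) = Add(L, Mul(-3, Pow(L, -1))))
Mul(14, Add(-156, Function('n')(Function('F')(Mul(-1, 5))))) = Mul(14, Add(-156, Add(Mul(3, Pow(Mul(-1, 5), 2)), Mul(-3, Pow(Mul(3, Pow(Mul(-1, 5), 2)), -1))))) = Mul(14, Add(-156, Add(Mul(3, Pow(-5, 2)), Mul(-3, Pow(Mul(3, Pow(-5, 2)), -1))))) = Mul(14, Add(-156, Add(Mul(3, 25), Mul(-3, Pow(Mul(3, 25), -1))))) = Mul(14, Add(-156, Add(75, Mul(-3, Pow(75, -1))))) = Mul(14, Add(-156, Add(75, Mul(-3, Rational(1, 75))))) = Mul(14, Add(-156, Add(75, Rational(-1, 25)))) = Mul(14, Add(-156, Rational(1874, 25))) = Mul(14, Rational(-2026, 25)) = Rational(-28364, 25)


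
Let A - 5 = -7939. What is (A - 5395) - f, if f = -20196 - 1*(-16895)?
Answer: -10028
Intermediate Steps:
A = -7934 (A = 5 - 7939 = -7934)
f = -3301 (f = -20196 + 16895 = -3301)
(A - 5395) - f = (-7934 - 5395) - 1*(-3301) = -13329 + 3301 = -10028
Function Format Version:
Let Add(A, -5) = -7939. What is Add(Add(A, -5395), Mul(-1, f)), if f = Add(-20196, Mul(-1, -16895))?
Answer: -10028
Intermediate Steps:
A = -7934 (A = Add(5, -7939) = -7934)
f = -3301 (f = Add(-20196, 16895) = -3301)
Add(Add(A, -5395), Mul(-1, f)) = Add(Add(-7934, -5395), Mul(-1, -3301)) = Add(-13329, 3301) = -10028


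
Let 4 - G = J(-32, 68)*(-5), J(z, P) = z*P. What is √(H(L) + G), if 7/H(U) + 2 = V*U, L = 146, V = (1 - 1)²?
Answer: I*√43518/2 ≈ 104.3*I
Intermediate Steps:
V = 0 (V = 0² = 0)
J(z, P) = P*z
H(U) = -7/2 (H(U) = 7/(-2 + 0*U) = 7/(-2 + 0) = 7/(-2) = 7*(-½) = -7/2)
G = -10876 (G = 4 - 68*(-32)*(-5) = 4 - (-2176)*(-5) = 4 - 1*10880 = 4 - 10880 = -10876)
√(H(L) + G) = √(-7/2 - 10876) = √(-21759/2) = I*√43518/2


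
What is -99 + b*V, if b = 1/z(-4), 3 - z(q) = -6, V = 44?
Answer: -847/9 ≈ -94.111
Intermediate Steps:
z(q) = 9 (z(q) = 3 - 1*(-6) = 3 + 6 = 9)
b = ⅑ (b = 1/9 = ⅑ ≈ 0.11111)
-99 + b*V = -99 + (⅑)*44 = -99 + 44/9 = -847/9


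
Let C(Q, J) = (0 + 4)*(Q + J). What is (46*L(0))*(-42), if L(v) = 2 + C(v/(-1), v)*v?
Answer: -3864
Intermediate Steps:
C(Q, J) = 4*J + 4*Q (C(Q, J) = 4*(J + Q) = 4*J + 4*Q)
L(v) = 2 (L(v) = 2 + (4*v + 4*(v/(-1)))*v = 2 + (4*v + 4*(v*(-1)))*v = 2 + (4*v + 4*(-v))*v = 2 + (4*v - 4*v)*v = 2 + 0*v = 2 + 0 = 2)
(46*L(0))*(-42) = (46*2)*(-42) = 92*(-42) = -3864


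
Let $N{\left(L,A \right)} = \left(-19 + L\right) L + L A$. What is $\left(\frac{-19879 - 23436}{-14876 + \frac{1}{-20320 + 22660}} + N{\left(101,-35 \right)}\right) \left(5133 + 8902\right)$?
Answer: $\frac{2320598307861155}{34809839} \approx 6.6665 \cdot 10^{7}$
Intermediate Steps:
$N{\left(L,A \right)} = A L + L \left(-19 + L\right)$ ($N{\left(L,A \right)} = L \left(-19 + L\right) + A L = A L + L \left(-19 + L\right)$)
$\left(\frac{-19879 - 23436}{-14876 + \frac{1}{-20320 + 22660}} + N{\left(101,-35 \right)}\right) \left(5133 + 8902\right) = \left(\frac{-19879 - 23436}{-14876 + \frac{1}{-20320 + 22660}} + 101 \left(-19 - 35 + 101\right)\right) \left(5133 + 8902\right) = \left(- \frac{43315}{-14876 + \frac{1}{2340}} + 101 \cdot 47\right) 14035 = \left(- \frac{43315}{-14876 + \frac{1}{2340}} + 4747\right) 14035 = \left(- \frac{43315}{- \frac{34809839}{2340}} + 4747\right) 14035 = \left(\left(-43315\right) \left(- \frac{2340}{34809839}\right) + 4747\right) 14035 = \left(\frac{101357100}{34809839} + 4747\right) 14035 = \frac{165343662833}{34809839} \cdot 14035 = \frac{2320598307861155}{34809839}$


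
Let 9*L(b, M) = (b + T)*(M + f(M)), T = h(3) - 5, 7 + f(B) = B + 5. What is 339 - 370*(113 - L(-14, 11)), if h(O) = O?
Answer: -491639/9 ≈ -54627.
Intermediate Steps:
f(B) = -2 + B (f(B) = -7 + (B + 5) = -7 + (5 + B) = -2 + B)
T = -2 (T = 3 - 5 = -2)
L(b, M) = (-2 + b)*(-2 + 2*M)/9 (L(b, M) = ((b - 2)*(M + (-2 + M)))/9 = ((-2 + b)*(-2 + 2*M))/9 = (-2 + b)*(-2 + 2*M)/9)
339 - 370*(113 - L(-14, 11)) = 339 - 370*(113 - (4/9 - 4/9*11 + (⅑)*11*(-14) + (⅑)*(-14)*(-2 + 11))) = 339 - 370*(113 - (4/9 - 44/9 - 154/9 + (⅑)*(-14)*9)) = 339 - 370*(113 - (4/9 - 44/9 - 154/9 - 14)) = 339 - 370*(113 - 1*(-320/9)) = 339 - 370*(113 + 320/9) = 339 - 370*1337/9 = 339 - 494690/9 = -491639/9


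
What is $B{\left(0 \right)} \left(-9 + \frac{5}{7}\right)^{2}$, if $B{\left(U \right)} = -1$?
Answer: $- \frac{3364}{49} \approx -68.653$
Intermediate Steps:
$B{\left(0 \right)} \left(-9 + \frac{5}{7}\right)^{2} = - \left(-9 + \frac{5}{7}\right)^{2} = - \left(- \frac{58}{7}\right)^{2} = \left(-1\right) \frac{3364}{49} = - \frac{3364}{49}$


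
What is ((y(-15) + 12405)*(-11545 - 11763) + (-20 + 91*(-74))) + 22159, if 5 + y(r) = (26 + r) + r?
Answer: -288910563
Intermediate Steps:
y(r) = 21 + 2*r (y(r) = -5 + ((26 + r) + r) = -5 + (26 + 2*r) = 21 + 2*r)
((y(-15) + 12405)*(-11545 - 11763) + (-20 + 91*(-74))) + 22159 = (((21 + 2*(-15)) + 12405)*(-11545 - 11763) + (-20 + 91*(-74))) + 22159 = (((21 - 30) + 12405)*(-23308) + (-20 - 6734)) + 22159 = ((-9 + 12405)*(-23308) - 6754) + 22159 = (12396*(-23308) - 6754) + 22159 = (-288925968 - 6754) + 22159 = -288932722 + 22159 = -288910563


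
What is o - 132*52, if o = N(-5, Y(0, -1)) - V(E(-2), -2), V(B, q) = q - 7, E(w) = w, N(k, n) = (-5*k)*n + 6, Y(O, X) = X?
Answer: -6874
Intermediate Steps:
N(k, n) = 6 - 5*k*n (N(k, n) = -5*k*n + 6 = 6 - 5*k*n)
V(B, q) = -7 + q
o = -10 (o = (6 - 5*(-5)*(-1)) - (-7 - 2) = (6 - 25) - 1*(-9) = -19 + 9 = -10)
o - 132*52 = -10 - 132*52 = -10 - 6864 = -6874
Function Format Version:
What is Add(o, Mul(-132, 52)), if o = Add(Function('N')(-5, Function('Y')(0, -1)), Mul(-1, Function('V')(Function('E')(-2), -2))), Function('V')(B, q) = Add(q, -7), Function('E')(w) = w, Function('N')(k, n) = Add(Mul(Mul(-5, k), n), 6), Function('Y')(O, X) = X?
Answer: -6874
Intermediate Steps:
Function('N')(k, n) = Add(6, Mul(-5, k, n)) (Function('N')(k, n) = Add(Mul(-5, k, n), 6) = Add(6, Mul(-5, k, n)))
Function('V')(B, q) = Add(-7, q)
o = -10 (o = Add(Add(6, Mul(-5, -5, -1)), Mul(-1, Add(-7, -2))) = Add(Add(6, -25), Mul(-1, -9)) = Add(-19, 9) = -10)
Add(o, Mul(-132, 52)) = Add(-10, Mul(-132, 52)) = Add(-10, -6864) = -6874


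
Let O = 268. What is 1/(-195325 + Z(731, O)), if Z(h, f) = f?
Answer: -1/195057 ≈ -5.1267e-6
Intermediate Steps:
1/(-195325 + Z(731, O)) = 1/(-195325 + 268) = 1/(-195057) = -1/195057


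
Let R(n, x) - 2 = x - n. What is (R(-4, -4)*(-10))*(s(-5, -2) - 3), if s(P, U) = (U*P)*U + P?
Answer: 560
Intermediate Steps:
s(P, U) = P + P*U² (s(P, U) = (P*U)*U + P = P*U² + P = P + P*U²)
R(n, x) = 2 + x - n (R(n, x) = 2 + (x - n) = 2 + x - n)
(R(-4, -4)*(-10))*(s(-5, -2) - 3) = ((2 - 4 - 1*(-4))*(-10))*(-5*(1 + (-2)²) - 3) = ((2 - 4 + 4)*(-10))*(-5*(1 + 4) - 3) = (2*(-10))*(-5*5 - 3) = -20*(-25 - 3) = -20*(-28) = 560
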